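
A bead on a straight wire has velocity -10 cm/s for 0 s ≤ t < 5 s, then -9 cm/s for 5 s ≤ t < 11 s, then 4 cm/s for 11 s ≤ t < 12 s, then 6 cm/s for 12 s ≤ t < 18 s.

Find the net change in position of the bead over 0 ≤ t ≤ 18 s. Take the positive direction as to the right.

-64 cm

Displacement is the signed area under the v-t curve.
0–5 s: -10 × 5 = -50 cm
5–11 s: -9 × 6 = -54 cm
11–12 s: 4 × 1 = 4 cm
12–18 s: 6 × 6 = 36 cm
Net displacement = -64 cm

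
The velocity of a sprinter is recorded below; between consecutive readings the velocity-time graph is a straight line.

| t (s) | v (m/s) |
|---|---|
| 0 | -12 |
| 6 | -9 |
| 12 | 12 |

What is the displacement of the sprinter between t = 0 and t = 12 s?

-54 m

Displacement is the signed area under the v-t curve.
0–6 s: ½(-12 + -9)(6) = -63 m
6–12 s: ½(-9 + 12)(6) = 9 m
Net displacement = -54 m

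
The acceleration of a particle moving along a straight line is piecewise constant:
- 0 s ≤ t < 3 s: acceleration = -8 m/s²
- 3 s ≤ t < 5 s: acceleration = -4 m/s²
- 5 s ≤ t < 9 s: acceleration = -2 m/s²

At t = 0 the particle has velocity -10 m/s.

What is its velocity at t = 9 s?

-50 m/s

Δv equals the area under the a-t graph; then v = v₀ + Δv.
0–3 s: -8 × 3 = -24 m/s
3–5 s: -4 × 2 = -8 m/s
5–9 s: -2 × 4 = -8 m/s
Δv = -40 m/s, so v(9) = -10 + (-40) = -50 m/s.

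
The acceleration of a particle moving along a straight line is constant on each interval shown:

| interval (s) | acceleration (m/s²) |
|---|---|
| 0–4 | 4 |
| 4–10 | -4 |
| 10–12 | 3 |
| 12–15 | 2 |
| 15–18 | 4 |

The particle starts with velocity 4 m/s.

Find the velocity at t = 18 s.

Δv equals the area under the a-t graph; then v = v₀ + Δv.
0–4 s: 4 × 4 = 16 m/s
4–10 s: -4 × 6 = -24 m/s
10–12 s: 3 × 2 = 6 m/s
12–15 s: 2 × 3 = 6 m/s
15–18 s: 4 × 3 = 12 m/s
Δv = 16 m/s, so v(18) = 4 + (16) = 20 m/s.

20 m/s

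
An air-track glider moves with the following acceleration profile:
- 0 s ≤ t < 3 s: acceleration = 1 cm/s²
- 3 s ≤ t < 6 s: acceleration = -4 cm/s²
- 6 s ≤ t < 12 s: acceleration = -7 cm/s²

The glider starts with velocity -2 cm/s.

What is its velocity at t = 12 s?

-53 cm/s

Δv equals the area under the a-t graph; then v = v₀ + Δv.
0–3 s: 1 × 3 = 3 cm/s
3–6 s: -4 × 3 = -12 cm/s
6–12 s: -7 × 6 = -42 cm/s
Δv = -51 cm/s, so v(12) = -2 + (-51) = -53 cm/s.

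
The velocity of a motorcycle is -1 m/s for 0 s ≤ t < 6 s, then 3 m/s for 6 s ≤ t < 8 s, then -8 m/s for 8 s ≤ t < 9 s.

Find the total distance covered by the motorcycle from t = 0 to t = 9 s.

Distance (not displacement) is the total path length: add the absolute areas under v-t.
0–6 s: |-1| × 6 = 6 m
6–8 s: |3| × 2 = 6 m
8–9 s: |-8| × 1 = 8 m
Total distance = 20 m

20 m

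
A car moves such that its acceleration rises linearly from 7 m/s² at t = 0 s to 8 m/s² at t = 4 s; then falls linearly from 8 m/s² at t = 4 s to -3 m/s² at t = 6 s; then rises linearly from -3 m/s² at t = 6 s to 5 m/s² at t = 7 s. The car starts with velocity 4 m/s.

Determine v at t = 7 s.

Δv equals the area under the a-t graph; then v = v₀ + Δv.
0–4 s: ½(7 + 8)(4) = 30 m/s
4–6 s: ½(8 + -3)(2) = 5 m/s
6–7 s: ½(-3 + 5)(1) = 1 m/s
Δv = 36 m/s, so v(7) = 4 + (36) = 40 m/s.

40 m/s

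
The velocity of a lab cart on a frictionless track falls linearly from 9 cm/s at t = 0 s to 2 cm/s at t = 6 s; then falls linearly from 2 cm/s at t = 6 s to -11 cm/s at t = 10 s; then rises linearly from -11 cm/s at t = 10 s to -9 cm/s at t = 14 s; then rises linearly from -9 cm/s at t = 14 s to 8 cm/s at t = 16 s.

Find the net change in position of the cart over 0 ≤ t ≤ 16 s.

-26 cm

Net displacement equals the area under the velocity-time graph (areas below the axis count negative).
0–6 s: ½(9 + 2)(6) = 33 cm
6–10 s: ½(2 + -11)(4) = -18 cm
10–14 s: ½(-11 + -9)(4) = -40 cm
14–16 s: ½(-9 + 8)(2) = -1 cm
Net displacement = -26 cm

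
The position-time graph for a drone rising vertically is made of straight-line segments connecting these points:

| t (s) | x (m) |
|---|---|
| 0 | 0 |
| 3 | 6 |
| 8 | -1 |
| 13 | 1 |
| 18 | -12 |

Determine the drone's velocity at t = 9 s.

0.4 m/s

Velocity is the slope of the x-t graph on 8–13 s: (1 − -1)/(13 − 8) = 0.4 m/s.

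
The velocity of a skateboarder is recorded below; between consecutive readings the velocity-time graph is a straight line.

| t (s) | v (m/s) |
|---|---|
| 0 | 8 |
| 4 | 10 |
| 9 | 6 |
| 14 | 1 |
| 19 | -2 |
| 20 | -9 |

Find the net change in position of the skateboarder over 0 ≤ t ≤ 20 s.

85.5 m

Net displacement equals the area under the velocity-time graph (areas below the axis count negative).
0–4 s: ½(8 + 10)(4) = 36 m
4–9 s: ½(10 + 6)(5) = 40 m
9–14 s: ½(6 + 1)(5) = 17.5 m
14–19 s: ½(1 + -2)(5) = -2.5 m
19–20 s: ½(-2 + -9)(1) = -5.5 m
Net displacement = 85.5 m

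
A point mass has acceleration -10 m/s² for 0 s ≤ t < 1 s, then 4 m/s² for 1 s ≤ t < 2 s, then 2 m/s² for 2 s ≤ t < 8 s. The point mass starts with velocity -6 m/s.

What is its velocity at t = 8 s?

0 m/s

Δv equals the area under the a-t graph; then v = v₀ + Δv.
0–1 s: -10 × 1 = -10 m/s
1–2 s: 4 × 1 = 4 m/s
2–8 s: 2 × 6 = 12 m/s
Δv = 6 m/s, so v(8) = -6 + (6) = 0 m/s.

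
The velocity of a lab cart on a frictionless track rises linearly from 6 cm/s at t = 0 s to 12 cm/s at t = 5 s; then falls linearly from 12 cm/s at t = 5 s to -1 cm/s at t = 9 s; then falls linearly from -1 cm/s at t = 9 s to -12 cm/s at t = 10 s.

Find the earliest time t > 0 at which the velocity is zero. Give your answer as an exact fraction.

v changes sign on 5–9 s (from 12 to -1); the graph is linear there, so v = 0 at t = 5 + (-12)·(9 − 5)/(-1 − 12) = 113/13 s.

t = 113/13 s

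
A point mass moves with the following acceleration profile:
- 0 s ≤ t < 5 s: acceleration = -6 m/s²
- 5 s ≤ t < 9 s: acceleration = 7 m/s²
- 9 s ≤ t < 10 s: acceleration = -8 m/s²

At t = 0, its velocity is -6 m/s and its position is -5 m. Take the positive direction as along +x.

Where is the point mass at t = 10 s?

-210 m

On each constant-a segment, Δv = aΔt and Δx = v₀Δt + ½aΔt²; chain segment to segment.
0–5 s: v starts -6 m/s; Δx = -6·5 + ½·-6·5² = -105 m; v ends -36 m/s.
5–9 s: v starts -36 m/s; Δx = -36·4 + ½·7·4² = -88 m; v ends -8 m/s.
9–10 s: v starts -8 m/s; Δx = -8·1 + ½·-8·1² = -12 m; v ends -16 m/s.
x(10) = -5 + Σ Δx = -210 m.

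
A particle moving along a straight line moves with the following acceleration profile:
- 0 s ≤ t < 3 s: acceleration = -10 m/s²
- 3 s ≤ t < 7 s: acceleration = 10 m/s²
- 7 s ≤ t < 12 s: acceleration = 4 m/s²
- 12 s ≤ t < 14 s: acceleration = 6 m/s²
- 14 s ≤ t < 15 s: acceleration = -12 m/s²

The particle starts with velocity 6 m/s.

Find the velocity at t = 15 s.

Δv equals the area under the a-t graph; then v = v₀ + Δv.
0–3 s: -10 × 3 = -30 m/s
3–7 s: 10 × 4 = 40 m/s
7–12 s: 4 × 5 = 20 m/s
12–14 s: 6 × 2 = 12 m/s
14–15 s: -12 × 1 = -12 m/s
Δv = 30 m/s, so v(15) = 6 + (30) = 36 m/s.

36 m/s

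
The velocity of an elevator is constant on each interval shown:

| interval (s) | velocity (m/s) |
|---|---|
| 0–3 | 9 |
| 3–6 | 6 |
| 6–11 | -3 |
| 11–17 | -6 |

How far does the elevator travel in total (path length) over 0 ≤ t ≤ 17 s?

96 m

Total distance travelled is ∫|v| dt — sum the magnitudes of each area piece.
0–3 s: |9| × 3 = 27 m
3–6 s: |6| × 3 = 18 m
6–11 s: |-3| × 5 = 15 m
11–17 s: |-6| × 6 = 36 m
Total distance = 96 m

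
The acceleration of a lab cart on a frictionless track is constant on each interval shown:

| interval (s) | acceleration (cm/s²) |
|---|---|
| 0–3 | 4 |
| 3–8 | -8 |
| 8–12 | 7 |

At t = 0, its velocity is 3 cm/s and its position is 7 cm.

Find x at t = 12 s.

-35 cm

On each constant-a segment, Δv = aΔt and Δx = v₀Δt + ½aΔt²; chain segment to segment.
0–3 s: v starts 3 cm/s; Δx = 3·3 + ½·4·3² = 27 cm; v ends 15 cm/s.
3–8 s: v starts 15 cm/s; Δx = 15·5 + ½·-8·5² = -25 cm; v ends -25 cm/s.
8–12 s: v starts -25 cm/s; Δx = -25·4 + ½·7·4² = -44 cm; v ends 3 cm/s.
x(12) = 7 + Σ Δx = -35 cm.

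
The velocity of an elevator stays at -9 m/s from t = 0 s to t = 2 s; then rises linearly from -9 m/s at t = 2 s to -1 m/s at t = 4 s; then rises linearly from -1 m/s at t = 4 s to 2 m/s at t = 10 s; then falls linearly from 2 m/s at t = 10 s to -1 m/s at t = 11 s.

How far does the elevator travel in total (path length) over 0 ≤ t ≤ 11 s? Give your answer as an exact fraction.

203/6 m

Distance (not displacement) is the total path length: add the absolute areas under v-t.
0–2 s: |-9| × 2 = 18 m
2–4 s: |½(-9 + -1)(2)| = 10 m
4–10 s: v = 0 at t = 6 s; triangle areas 1 + 4 = 5 m
10–11 s: v = 0 at t = 32/3 s; triangle areas 2/3 + 1/6 = 5/6 m
Total distance = 203/6 m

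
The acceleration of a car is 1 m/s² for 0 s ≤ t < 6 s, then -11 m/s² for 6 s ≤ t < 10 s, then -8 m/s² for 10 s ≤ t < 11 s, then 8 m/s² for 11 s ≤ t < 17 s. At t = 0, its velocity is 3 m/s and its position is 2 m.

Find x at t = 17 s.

On each constant-a segment, Δv = aΔt and Δx = v₀Δt + ½aΔt²; chain segment to segment.
0–6 s: v starts 3 m/s; Δx = 3·6 + ½·1·6² = 36 m; v ends 9 m/s.
6–10 s: v starts 9 m/s; Δx = 9·4 + ½·-11·4² = -52 m; v ends -35 m/s.
10–11 s: v starts -35 m/s; Δx = -35·1 + ½·-8·1² = -39 m; v ends -43 m/s.
11–17 s: v starts -43 m/s; Δx = -43·6 + ½·8·6² = -114 m; v ends 5 m/s.
x(17) = 2 + Σ Δx = -167 m.

-167 m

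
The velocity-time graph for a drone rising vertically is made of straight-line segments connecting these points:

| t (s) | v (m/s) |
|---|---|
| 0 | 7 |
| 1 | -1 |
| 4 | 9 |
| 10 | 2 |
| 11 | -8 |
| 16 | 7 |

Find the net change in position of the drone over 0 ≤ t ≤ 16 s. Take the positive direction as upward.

Net displacement equals the area under the velocity-time graph (areas below the axis count negative).
0–1 s: ½(7 + -1)(1) = 3 m
1–4 s: ½(-1 + 9)(3) = 12 m
4–10 s: ½(9 + 2)(6) = 33 m
10–11 s: ½(2 + -8)(1) = -3 m
11–16 s: ½(-8 + 7)(5) = -2.5 m
Net displacement = 42.5 m

42.5 m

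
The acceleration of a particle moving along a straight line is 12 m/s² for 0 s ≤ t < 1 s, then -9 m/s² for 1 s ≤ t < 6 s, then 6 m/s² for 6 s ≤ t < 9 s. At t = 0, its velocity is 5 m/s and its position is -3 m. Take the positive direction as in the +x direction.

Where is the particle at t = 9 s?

On each constant-a segment, Δv = aΔt and Δx = v₀Δt + ½aΔt²; chain segment to segment.
0–1 s: v starts 5 m/s; Δx = 5·1 + ½·12·1² = 11 m; v ends 17 m/s.
1–6 s: v starts 17 m/s; Δx = 17·5 + ½·-9·5² = -27.5 m; v ends -28 m/s.
6–9 s: v starts -28 m/s; Δx = -28·3 + ½·6·3² = -57 m; v ends -10 m/s.
x(9) = -3 + Σ Δx = -76.5 m.

-76.5 m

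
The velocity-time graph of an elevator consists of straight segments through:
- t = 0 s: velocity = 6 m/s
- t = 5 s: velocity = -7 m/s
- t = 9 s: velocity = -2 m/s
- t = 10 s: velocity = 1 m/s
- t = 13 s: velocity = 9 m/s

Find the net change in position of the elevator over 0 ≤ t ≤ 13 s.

Displacement is the signed area under the v-t curve.
0–5 s: ½(6 + -7)(5) = -2.5 m
5–9 s: ½(-7 + -2)(4) = -18 m
9–10 s: ½(-2 + 1)(1) = -0.5 m
10–13 s: ½(1 + 9)(3) = 15 m
Net displacement = -6 m

-6 m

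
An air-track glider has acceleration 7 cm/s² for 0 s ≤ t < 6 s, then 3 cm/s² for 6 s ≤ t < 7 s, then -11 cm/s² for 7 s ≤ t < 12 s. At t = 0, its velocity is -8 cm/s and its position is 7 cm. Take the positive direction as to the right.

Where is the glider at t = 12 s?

On each constant-a segment, Δv = aΔt and Δx = v₀Δt + ½aΔt²; chain segment to segment.
0–6 s: v starts -8 cm/s; Δx = -8·6 + ½·7·6² = 78 cm; v ends 34 cm/s.
6–7 s: v starts 34 cm/s; Δx = 34·1 + ½·3·1² = 35.5 cm; v ends 37 cm/s.
7–12 s: v starts 37 cm/s; Δx = 37·5 + ½·-11·5² = 47.5 cm; v ends -18 cm/s.
x(12) = 7 + Σ Δx = 168 cm.

168 cm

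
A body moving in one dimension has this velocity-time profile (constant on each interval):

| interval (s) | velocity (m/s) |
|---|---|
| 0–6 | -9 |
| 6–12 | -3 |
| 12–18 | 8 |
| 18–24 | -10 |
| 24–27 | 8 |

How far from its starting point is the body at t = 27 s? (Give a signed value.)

Net displacement equals the area under the velocity-time graph (areas below the axis count negative).
0–6 s: -9 × 6 = -54 m
6–12 s: -3 × 6 = -18 m
12–18 s: 8 × 6 = 48 m
18–24 s: -10 × 6 = -60 m
24–27 s: 8 × 3 = 24 m
Net displacement = -60 m

-60 m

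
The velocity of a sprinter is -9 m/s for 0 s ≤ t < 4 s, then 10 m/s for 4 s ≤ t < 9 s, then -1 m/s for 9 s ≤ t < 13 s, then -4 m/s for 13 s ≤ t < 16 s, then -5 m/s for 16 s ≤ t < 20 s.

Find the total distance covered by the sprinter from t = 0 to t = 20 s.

Distance (not displacement) is the total path length: add the absolute areas under v-t.
0–4 s: |-9| × 4 = 36 m
4–9 s: |10| × 5 = 50 m
9–13 s: |-1| × 4 = 4 m
13–16 s: |-4| × 3 = 12 m
16–20 s: |-5| × 4 = 20 m
Total distance = 122 m

122 m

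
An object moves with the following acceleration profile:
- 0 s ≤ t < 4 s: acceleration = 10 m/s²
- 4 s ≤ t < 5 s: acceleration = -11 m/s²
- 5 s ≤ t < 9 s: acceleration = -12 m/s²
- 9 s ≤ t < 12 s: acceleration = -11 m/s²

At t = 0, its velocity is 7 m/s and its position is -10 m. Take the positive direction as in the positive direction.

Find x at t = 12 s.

On each constant-a segment, Δv = aΔt and Δx = v₀Δt + ½aΔt²; chain segment to segment.
0–4 s: v starts 7 m/s; Δx = 7·4 + ½·10·4² = 108 m; v ends 47 m/s.
4–5 s: v starts 47 m/s; Δx = 47·1 + ½·-11·1² = 41.5 m; v ends 36 m/s.
5–9 s: v starts 36 m/s; Δx = 36·4 + ½·-12·4² = 48 m; v ends -12 m/s.
9–12 s: v starts -12 m/s; Δx = -12·3 + ½·-11·3² = -85.5 m; v ends -45 m/s.
x(12) = -10 + Σ Δx = 102 m.

102 m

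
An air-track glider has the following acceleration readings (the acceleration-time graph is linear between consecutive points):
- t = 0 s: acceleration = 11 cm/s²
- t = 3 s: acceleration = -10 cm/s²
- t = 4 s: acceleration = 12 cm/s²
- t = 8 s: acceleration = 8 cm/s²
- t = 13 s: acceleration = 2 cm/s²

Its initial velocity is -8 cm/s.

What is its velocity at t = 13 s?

59.5 cm/s

Δv equals the area under the a-t graph; then v = v₀ + Δv.
0–3 s: ½(11 + -10)(3) = 1.5 cm/s
3–4 s: ½(-10 + 12)(1) = 1 cm/s
4–8 s: ½(12 + 8)(4) = 40 cm/s
8–13 s: ½(8 + 2)(5) = 25 cm/s
Δv = 67.5 cm/s, so v(13) = -8 + (67.5) = 59.5 cm/s.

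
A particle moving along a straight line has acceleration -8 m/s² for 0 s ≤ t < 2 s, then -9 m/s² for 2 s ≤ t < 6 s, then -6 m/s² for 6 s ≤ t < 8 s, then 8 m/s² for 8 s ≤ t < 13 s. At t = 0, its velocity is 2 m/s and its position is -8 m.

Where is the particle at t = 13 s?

-470 m

On each constant-a segment, Δv = aΔt and Δx = v₀Δt + ½aΔt²; chain segment to segment.
0–2 s: v starts 2 m/s; Δx = 2·2 + ½·-8·2² = -12 m; v ends -14 m/s.
2–6 s: v starts -14 m/s; Δx = -14·4 + ½·-9·4² = -128 m; v ends -50 m/s.
6–8 s: v starts -50 m/s; Δx = -50·2 + ½·-6·2² = -112 m; v ends -62 m/s.
8–13 s: v starts -62 m/s; Δx = -62·5 + ½·8·5² = -210 m; v ends -22 m/s.
x(13) = -8 + Σ Δx = -470 m.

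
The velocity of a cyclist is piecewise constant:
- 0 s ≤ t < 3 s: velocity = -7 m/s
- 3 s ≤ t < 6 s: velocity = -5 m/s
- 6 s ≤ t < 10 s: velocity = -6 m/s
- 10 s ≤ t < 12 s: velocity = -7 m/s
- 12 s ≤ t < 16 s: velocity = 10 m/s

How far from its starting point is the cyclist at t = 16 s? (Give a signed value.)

-34 m

Net displacement equals the area under the velocity-time graph (areas below the axis count negative).
0–3 s: -7 × 3 = -21 m
3–6 s: -5 × 3 = -15 m
6–10 s: -6 × 4 = -24 m
10–12 s: -7 × 2 = -14 m
12–16 s: 10 × 4 = 40 m
Net displacement = -34 m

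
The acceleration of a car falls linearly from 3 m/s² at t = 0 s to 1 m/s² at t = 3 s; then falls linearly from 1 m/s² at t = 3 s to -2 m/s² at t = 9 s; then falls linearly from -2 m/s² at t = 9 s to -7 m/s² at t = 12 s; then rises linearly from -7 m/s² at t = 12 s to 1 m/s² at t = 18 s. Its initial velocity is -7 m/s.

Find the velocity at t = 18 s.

Δv equals the area under the a-t graph; then v = v₀ + Δv.
0–3 s: ½(3 + 1)(3) = 6 m/s
3–9 s: ½(1 + -2)(6) = -3 m/s
9–12 s: ½(-2 + -7)(3) = -13.5 m/s
12–18 s: ½(-7 + 1)(6) = -18 m/s
Δv = -28.5 m/s, so v(18) = -7 + (-28.5) = -35.5 m/s.

-35.5 m/s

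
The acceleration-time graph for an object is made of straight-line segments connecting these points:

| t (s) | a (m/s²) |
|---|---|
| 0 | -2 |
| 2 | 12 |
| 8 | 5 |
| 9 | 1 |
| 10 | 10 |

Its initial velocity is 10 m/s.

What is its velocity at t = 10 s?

Δv equals the area under the a-t graph; then v = v₀ + Δv.
0–2 s: ½(-2 + 12)(2) = 10 m/s
2–8 s: ½(12 + 5)(6) = 51 m/s
8–9 s: ½(5 + 1)(1) = 3 m/s
9–10 s: ½(1 + 10)(1) = 5.5 m/s
Δv = 69.5 m/s, so v(10) = 10 + (69.5) = 79.5 m/s.

79.5 m/s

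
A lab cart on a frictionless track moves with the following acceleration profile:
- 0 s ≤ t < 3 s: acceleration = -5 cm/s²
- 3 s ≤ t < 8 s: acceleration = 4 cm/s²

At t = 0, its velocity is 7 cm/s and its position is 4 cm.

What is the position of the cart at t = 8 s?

12.5 cm

On each constant-a segment, Δv = aΔt and Δx = v₀Δt + ½aΔt²; chain segment to segment.
0–3 s: v starts 7 cm/s; Δx = 7·3 + ½·-5·3² = -1.5 cm; v ends -8 cm/s.
3–8 s: v starts -8 cm/s; Δx = -8·5 + ½·4·5² = 10 cm; v ends 12 cm/s.
x(8) = 4 + Σ Δx = 12.5 cm.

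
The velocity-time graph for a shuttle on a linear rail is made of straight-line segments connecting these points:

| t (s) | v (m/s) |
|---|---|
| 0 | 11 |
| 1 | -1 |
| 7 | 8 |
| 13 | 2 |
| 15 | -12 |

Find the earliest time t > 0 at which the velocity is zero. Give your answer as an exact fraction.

t = 11/12 s

v changes sign on 0–1 s (from 11 to -1); the graph is linear there, so v = 0 at t = 0 + (-11)·(1 − 0)/(-1 − 11) = 11/12 s.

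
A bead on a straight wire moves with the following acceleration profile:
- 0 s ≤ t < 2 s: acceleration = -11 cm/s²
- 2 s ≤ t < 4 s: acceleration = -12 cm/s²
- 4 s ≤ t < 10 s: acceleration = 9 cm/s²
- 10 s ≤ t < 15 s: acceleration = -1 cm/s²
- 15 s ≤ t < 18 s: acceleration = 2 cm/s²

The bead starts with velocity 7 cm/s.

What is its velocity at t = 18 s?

16 cm/s

Δv equals the area under the a-t graph; then v = v₀ + Δv.
0–2 s: -11 × 2 = -22 cm/s
2–4 s: -12 × 2 = -24 cm/s
4–10 s: 9 × 6 = 54 cm/s
10–15 s: -1 × 5 = -5 cm/s
15–18 s: 2 × 3 = 6 cm/s
Δv = 9 cm/s, so v(18) = 7 + (9) = 16 cm/s.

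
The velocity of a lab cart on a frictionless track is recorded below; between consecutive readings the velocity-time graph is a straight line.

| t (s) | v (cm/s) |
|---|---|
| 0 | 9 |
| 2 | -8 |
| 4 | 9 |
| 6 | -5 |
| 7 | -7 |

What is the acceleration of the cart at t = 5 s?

-7 cm/s²

Acceleration is the slope of the v-t graph on 4–6 s: (-5 − 9)/(6 − 4) = -7 cm/s².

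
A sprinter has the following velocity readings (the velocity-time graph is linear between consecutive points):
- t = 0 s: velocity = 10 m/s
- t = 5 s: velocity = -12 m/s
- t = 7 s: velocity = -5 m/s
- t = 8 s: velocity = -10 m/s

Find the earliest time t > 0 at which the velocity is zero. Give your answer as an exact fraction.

v changes sign on 0–5 s (from 10 to -12); the graph is linear there, so v = 0 at t = 0 + (-10)·(5 − 0)/(-12 − 10) = 25/11 s.

t = 25/11 s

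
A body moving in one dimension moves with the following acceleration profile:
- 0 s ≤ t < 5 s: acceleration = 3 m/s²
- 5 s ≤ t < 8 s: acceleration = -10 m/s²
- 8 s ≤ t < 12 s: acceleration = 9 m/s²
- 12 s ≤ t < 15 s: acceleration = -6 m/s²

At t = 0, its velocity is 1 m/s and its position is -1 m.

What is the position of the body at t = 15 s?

On each constant-a segment, Δv = aΔt and Δx = v₀Δt + ½aΔt²; chain segment to segment.
0–5 s: v starts 1 m/s; Δx = 1·5 + ½·3·5² = 42.5 m; v ends 16 m/s.
5–8 s: v starts 16 m/s; Δx = 16·3 + ½·-10·3² = 3 m; v ends -14 m/s.
8–12 s: v starts -14 m/s; Δx = -14·4 + ½·9·4² = 16 m; v ends 22 m/s.
12–15 s: v starts 22 m/s; Δx = 22·3 + ½·-6·3² = 39 m; v ends 4 m/s.
x(15) = -1 + Σ Δx = 99.5 m.

99.5 m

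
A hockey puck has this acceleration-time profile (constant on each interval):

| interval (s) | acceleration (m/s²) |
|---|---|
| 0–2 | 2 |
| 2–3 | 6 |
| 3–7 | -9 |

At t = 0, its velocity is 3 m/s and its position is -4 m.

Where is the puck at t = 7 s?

-4 m

On each constant-a segment, Δv = aΔt and Δx = v₀Δt + ½aΔt²; chain segment to segment.
0–2 s: v starts 3 m/s; Δx = 3·2 + ½·2·2² = 10 m; v ends 7 m/s.
2–3 s: v starts 7 m/s; Δx = 7·1 + ½·6·1² = 10 m; v ends 13 m/s.
3–7 s: v starts 13 m/s; Δx = 13·4 + ½·-9·4² = -20 m; v ends -23 m/s.
x(7) = -4 + Σ Δx = -4 m.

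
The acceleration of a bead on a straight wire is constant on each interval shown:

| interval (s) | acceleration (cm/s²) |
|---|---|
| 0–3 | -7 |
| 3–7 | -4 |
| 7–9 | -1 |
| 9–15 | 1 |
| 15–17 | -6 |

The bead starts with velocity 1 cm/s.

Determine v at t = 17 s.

Δv equals the area under the a-t graph; then v = v₀ + Δv.
0–3 s: -7 × 3 = -21 cm/s
3–7 s: -4 × 4 = -16 cm/s
7–9 s: -1 × 2 = -2 cm/s
9–15 s: 1 × 6 = 6 cm/s
15–17 s: -6 × 2 = -12 cm/s
Δv = -45 cm/s, so v(17) = 1 + (-45) = -44 cm/s.

-44 cm/s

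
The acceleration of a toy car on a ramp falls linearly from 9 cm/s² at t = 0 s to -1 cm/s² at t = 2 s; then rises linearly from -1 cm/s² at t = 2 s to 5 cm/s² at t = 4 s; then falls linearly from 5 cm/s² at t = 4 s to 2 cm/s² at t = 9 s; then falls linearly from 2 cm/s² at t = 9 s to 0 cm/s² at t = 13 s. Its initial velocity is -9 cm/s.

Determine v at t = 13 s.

Δv equals the area under the a-t graph; then v = v₀ + Δv.
0–2 s: ½(9 + -1)(2) = 8 cm/s
2–4 s: ½(-1 + 5)(2) = 4 cm/s
4–9 s: ½(5 + 2)(5) = 17.5 cm/s
9–13 s: ½(2 + 0)(4) = 4 cm/s
Δv = 33.5 cm/s, so v(13) = -9 + (33.5) = 24.5 cm/s.

24.5 cm/s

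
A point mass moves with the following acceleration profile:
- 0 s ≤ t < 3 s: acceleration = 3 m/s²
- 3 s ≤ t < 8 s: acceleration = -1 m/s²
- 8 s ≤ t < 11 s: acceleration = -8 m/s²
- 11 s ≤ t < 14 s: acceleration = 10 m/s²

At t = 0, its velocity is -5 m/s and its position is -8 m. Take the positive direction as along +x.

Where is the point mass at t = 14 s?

On each constant-a segment, Δv = aΔt and Δx = v₀Δt + ½aΔt²; chain segment to segment.
0–3 s: v starts -5 m/s; Δx = -5·3 + ½·3·3² = -1.5 m; v ends 4 m/s.
3–8 s: v starts 4 m/s; Δx = 4·5 + ½·-1·5² = 7.5 m; v ends -1 m/s.
8–11 s: v starts -1 m/s; Δx = -1·3 + ½·-8·3² = -39 m; v ends -25 m/s.
11–14 s: v starts -25 m/s; Δx = -25·3 + ½·10·3² = -30 m; v ends 5 m/s.
x(14) = -8 + Σ Δx = -71 m.

-71 m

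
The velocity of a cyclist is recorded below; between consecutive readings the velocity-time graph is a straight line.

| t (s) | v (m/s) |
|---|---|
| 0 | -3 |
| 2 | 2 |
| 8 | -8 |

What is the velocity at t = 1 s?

-0.5 m/s

On 0–2 s the graph is linear from -3 to 2 m/s: v(1) = -3 + (2 − -3)·(1 − 0)/(2 − 0) = -0.5 m/s.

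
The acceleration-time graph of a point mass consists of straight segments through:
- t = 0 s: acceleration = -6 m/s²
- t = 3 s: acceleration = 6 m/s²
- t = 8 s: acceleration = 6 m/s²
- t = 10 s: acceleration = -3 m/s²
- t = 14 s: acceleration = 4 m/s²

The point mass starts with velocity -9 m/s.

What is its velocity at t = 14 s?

Δv equals the area under the a-t graph; then v = v₀ + Δv.
0–3 s: ½(-6 + 6)(3) = 0 m/s
3–8 s: 6 × 5 = 30 m/s
8–10 s: ½(6 + -3)(2) = 3 m/s
10–14 s: ½(-3 + 4)(4) = 2 m/s
Δv = 35 m/s, so v(14) = -9 + (35) = 26 m/s.

26 m/s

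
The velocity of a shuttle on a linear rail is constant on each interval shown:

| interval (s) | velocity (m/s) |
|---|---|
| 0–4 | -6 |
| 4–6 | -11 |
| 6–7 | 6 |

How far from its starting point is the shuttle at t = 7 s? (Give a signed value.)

-40 m

Displacement is the signed area under the v-t curve.
0–4 s: -6 × 4 = -24 m
4–6 s: -11 × 2 = -22 m
6–7 s: 6 × 1 = 6 m
Net displacement = -40 m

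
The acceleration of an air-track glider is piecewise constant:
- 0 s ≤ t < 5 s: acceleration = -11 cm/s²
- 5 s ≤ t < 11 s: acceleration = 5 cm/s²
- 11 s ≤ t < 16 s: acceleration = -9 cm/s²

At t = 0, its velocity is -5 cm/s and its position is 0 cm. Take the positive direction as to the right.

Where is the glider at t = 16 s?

-695 cm

On each constant-a segment, Δv = aΔt and Δx = v₀Δt + ½aΔt²; chain segment to segment.
0–5 s: v starts -5 cm/s; Δx = -5·5 + ½·-11·5² = -162.5 cm; v ends -60 cm/s.
5–11 s: v starts -60 cm/s; Δx = -60·6 + ½·5·6² = -270 cm; v ends -30 cm/s.
11–16 s: v starts -30 cm/s; Δx = -30·5 + ½·-9·5² = -262.5 cm; v ends -75 cm/s.
x(16) = 0 + Σ Δx = -695 cm.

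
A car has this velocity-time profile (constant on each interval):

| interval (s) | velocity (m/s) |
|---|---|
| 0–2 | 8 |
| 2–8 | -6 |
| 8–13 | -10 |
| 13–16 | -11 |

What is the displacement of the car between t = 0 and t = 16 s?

-103 m

Displacement is the signed area under the v-t curve.
0–2 s: 8 × 2 = 16 m
2–8 s: -6 × 6 = -36 m
8–13 s: -10 × 5 = -50 m
13–16 s: -11 × 3 = -33 m
Net displacement = -103 m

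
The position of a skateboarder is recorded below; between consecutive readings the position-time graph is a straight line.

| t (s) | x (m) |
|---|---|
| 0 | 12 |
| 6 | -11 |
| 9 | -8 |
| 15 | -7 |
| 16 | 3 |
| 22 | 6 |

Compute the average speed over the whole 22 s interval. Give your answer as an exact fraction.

20/11 m/s

Average speed = (total path length)/(elapsed time); on a piecewise-linear x-t graph the path length is Σ|Δx|.
0–6 s: |Δx| = |-11 − 12| = 23 m
6–9 s: |Δx| = |-8 − -11| = 3 m
9–15 s: |Δx| = |-7 − -8| = 1 m
15–16 s: |Δx| = |3 − -7| = 10 m
16–22 s: |Δx| = |6 − 3| = 3 m
Total path = 40 m; average speed = 40/22 = 20/11 m/s.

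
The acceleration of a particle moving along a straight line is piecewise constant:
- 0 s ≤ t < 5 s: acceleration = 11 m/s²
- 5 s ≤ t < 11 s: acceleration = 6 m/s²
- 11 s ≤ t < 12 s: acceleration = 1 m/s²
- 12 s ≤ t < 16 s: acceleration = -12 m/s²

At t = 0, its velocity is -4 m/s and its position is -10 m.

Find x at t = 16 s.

On each constant-a segment, Δv = aΔt and Δx = v₀Δt + ½aΔt²; chain segment to segment.
0–5 s: v starts -4 m/s; Δx = -4·5 + ½·11·5² = 117.5 m; v ends 51 m/s.
5–11 s: v starts 51 m/s; Δx = 51·6 + ½·6·6² = 414 m; v ends 87 m/s.
11–12 s: v starts 87 m/s; Δx = 87·1 + ½·1·1² = 87.5 m; v ends 88 m/s.
12–16 s: v starts 88 m/s; Δx = 88·4 + ½·-12·4² = 256 m; v ends 40 m/s.
x(16) = -10 + Σ Δx = 865 m.

865 m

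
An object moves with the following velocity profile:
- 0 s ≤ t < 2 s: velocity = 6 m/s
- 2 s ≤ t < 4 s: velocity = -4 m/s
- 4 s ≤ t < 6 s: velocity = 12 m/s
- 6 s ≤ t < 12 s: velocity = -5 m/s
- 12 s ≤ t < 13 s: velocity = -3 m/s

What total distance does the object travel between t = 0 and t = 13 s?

77 m

Total distance travelled is ∫|v| dt — sum the magnitudes of each area piece.
0–2 s: |6| × 2 = 12 m
2–4 s: |-4| × 2 = 8 m
4–6 s: |12| × 2 = 24 m
6–12 s: |-5| × 6 = 30 m
12–13 s: |-3| × 1 = 3 m
Total distance = 77 m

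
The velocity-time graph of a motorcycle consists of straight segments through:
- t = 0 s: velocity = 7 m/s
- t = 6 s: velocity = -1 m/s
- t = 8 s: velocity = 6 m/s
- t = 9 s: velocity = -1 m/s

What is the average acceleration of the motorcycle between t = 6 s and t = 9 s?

Average acceleration = Δv/Δt = (-1 − -1)/(9 − 6) = 0 m/s².

0 m/s²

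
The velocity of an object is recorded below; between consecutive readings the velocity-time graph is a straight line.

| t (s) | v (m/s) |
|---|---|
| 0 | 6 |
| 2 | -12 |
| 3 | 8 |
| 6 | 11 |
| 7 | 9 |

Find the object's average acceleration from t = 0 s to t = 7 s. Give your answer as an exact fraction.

Average acceleration = Δv/Δt = (9 − 6)/(7 − 0) = 3/7 m/s².

3/7 m/s²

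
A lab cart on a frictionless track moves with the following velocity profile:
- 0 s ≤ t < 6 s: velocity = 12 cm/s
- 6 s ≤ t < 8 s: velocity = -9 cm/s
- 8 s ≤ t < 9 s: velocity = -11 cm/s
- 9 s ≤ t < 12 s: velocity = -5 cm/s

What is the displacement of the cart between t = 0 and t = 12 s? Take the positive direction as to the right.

28 cm

Displacement is the signed area under the v-t curve.
0–6 s: 12 × 6 = 72 cm
6–8 s: -9 × 2 = -18 cm
8–9 s: -11 × 1 = -11 cm
9–12 s: -5 × 3 = -15 cm
Net displacement = 28 cm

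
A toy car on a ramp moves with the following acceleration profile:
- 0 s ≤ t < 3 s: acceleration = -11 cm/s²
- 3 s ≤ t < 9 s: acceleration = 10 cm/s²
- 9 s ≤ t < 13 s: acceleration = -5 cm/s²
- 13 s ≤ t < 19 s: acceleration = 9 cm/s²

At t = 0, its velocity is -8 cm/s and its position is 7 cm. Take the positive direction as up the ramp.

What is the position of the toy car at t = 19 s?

59.5 cm

On each constant-a segment, Δv = aΔt and Δx = v₀Δt + ½aΔt²; chain segment to segment.
0–3 s: v starts -8 cm/s; Δx = -8·3 + ½·-11·3² = -73.5 cm; v ends -41 cm/s.
3–9 s: v starts -41 cm/s; Δx = -41·6 + ½·10·6² = -66 cm; v ends 19 cm/s.
9–13 s: v starts 19 cm/s; Δx = 19·4 + ½·-5·4² = 36 cm; v ends -1 cm/s.
13–19 s: v starts -1 cm/s; Δx = -1·6 + ½·9·6² = 156 cm; v ends 53 cm/s.
x(19) = 7 + Σ Δx = 59.5 cm.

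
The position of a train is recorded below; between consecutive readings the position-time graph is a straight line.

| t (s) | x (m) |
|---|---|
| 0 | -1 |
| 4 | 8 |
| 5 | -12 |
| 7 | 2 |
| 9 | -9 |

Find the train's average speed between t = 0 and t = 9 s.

6 m/s

Average speed = (total path length)/(elapsed time); on a piecewise-linear x-t graph the path length is Σ|Δx|.
0–4 s: |Δx| = |8 − -1| = 9 m
4–5 s: |Δx| = |-12 − 8| = 20 m
5–7 s: |Δx| = |2 − -12| = 14 m
7–9 s: |Δx| = |-9 − 2| = 11 m
Total path = 54 m; average speed = 54/9 = 6 m/s.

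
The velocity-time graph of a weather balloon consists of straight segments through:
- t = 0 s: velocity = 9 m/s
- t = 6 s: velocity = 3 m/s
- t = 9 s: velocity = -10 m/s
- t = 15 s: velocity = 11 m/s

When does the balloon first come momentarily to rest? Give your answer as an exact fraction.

t = 87/13 s

v changes sign on 6–9 s (from 3 to -10); the graph is linear there, so v = 0 at t = 6 + (-3)·(9 − 6)/(-10 − 3) = 87/13 s.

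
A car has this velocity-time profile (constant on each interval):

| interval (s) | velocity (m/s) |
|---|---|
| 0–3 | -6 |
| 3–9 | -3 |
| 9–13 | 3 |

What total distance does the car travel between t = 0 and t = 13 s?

Distance (not displacement) is the total path length: add the absolute areas under v-t.
0–3 s: |-6| × 3 = 18 m
3–9 s: |-3| × 6 = 18 m
9–13 s: |3| × 4 = 12 m
Total distance = 48 m

48 m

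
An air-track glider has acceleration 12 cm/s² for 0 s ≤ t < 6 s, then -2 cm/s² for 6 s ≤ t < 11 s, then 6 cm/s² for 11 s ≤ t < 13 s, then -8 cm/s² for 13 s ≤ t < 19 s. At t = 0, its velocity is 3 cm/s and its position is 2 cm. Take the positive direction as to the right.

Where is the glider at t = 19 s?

On each constant-a segment, Δv = aΔt and Δx = v₀Δt + ½aΔt²; chain segment to segment.
0–6 s: v starts 3 cm/s; Δx = 3·6 + ½·12·6² = 234 cm; v ends 75 cm/s.
6–11 s: v starts 75 cm/s; Δx = 75·5 + ½·-2·5² = 350 cm; v ends 65 cm/s.
11–13 s: v starts 65 cm/s; Δx = 65·2 + ½·6·2² = 142 cm; v ends 77 cm/s.
13–19 s: v starts 77 cm/s; Δx = 77·6 + ½·-8·6² = 318 cm; v ends 29 cm/s.
x(19) = 2 + Σ Δx = 1046 cm.

1046 cm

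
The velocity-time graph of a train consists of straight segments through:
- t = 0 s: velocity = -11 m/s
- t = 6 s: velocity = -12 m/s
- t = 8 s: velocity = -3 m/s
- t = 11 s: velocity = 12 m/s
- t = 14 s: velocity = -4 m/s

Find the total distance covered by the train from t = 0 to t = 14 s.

Total distance travelled is ∫|v| dt — sum the magnitudes of each area piece.
0–6 s: |½(-11 + -12)(6)| = 69 m
6–8 s: |½(-12 + -3)(2)| = 15 m
8–11 s: v = 0 at t = 8.6 s; triangle areas 0.9 + 14.4 = 15.3 m
11–14 s: v = 0 at t = 13.25 s; triangle areas 13.5 + 1.5 = 15 m
Total distance = 114.3 m

114.3 m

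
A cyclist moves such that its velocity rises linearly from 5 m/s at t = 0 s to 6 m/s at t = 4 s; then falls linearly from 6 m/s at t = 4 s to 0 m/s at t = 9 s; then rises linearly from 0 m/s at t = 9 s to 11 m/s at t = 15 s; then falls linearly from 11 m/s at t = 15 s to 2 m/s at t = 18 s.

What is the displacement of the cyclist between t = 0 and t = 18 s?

89.5 m

Net displacement equals the area under the velocity-time graph (areas below the axis count negative).
0–4 s: ½(5 + 6)(4) = 22 m
4–9 s: ½(6 + 0)(5) = 15 m
9–15 s: ½(0 + 11)(6) = 33 m
15–18 s: ½(11 + 2)(3) = 19.5 m
Net displacement = 89.5 m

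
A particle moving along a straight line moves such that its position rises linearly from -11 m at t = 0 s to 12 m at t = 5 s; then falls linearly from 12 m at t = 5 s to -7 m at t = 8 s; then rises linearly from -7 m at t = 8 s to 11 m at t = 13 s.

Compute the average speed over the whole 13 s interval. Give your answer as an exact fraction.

Average speed = (total path length)/(elapsed time); on a piecewise-linear x-t graph the path length is Σ|Δx|.
0–5 s: |Δx| = |12 − -11| = 23 m
5–8 s: |Δx| = |-7 − 12| = 19 m
8–13 s: |Δx| = |11 − -7| = 18 m
Total path = 60 m; average speed = 60/13 = 60/13 m/s.

60/13 m/s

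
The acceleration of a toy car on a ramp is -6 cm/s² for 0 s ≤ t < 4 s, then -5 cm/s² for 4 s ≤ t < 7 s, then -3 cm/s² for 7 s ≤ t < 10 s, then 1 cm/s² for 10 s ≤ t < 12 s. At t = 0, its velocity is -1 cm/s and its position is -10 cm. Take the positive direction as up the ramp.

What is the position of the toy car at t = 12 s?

-389 cm

On each constant-a segment, Δv = aΔt and Δx = v₀Δt + ½aΔt²; chain segment to segment.
0–4 s: v starts -1 cm/s; Δx = -1·4 + ½·-6·4² = -52 cm; v ends -25 cm/s.
4–7 s: v starts -25 cm/s; Δx = -25·3 + ½·-5·3² = -97.5 cm; v ends -40 cm/s.
7–10 s: v starts -40 cm/s; Δx = -40·3 + ½·-3·3² = -133.5 cm; v ends -49 cm/s.
10–12 s: v starts -49 cm/s; Δx = -49·2 + ½·1·2² = -96 cm; v ends -47 cm/s.
x(12) = -10 + Σ Δx = -389 cm.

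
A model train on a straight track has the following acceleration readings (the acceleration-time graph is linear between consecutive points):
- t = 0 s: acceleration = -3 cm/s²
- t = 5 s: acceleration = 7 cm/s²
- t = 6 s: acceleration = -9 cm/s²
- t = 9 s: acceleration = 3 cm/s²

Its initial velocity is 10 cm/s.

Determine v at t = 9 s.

10 cm/s

Δv equals the area under the a-t graph; then v = v₀ + Δv.
0–5 s: ½(-3 + 7)(5) = 10 cm/s
5–6 s: ½(7 + -9)(1) = -1 cm/s
6–9 s: ½(-9 + 3)(3) = -9 cm/s
Δv = 0 cm/s, so v(9) = 10 + (0) = 10 cm/s.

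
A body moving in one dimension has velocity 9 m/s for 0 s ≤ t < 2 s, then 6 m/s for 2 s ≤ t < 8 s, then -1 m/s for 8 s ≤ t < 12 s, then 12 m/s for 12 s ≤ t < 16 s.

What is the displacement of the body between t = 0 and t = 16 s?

98 m

Net displacement equals the area under the velocity-time graph (areas below the axis count negative).
0–2 s: 9 × 2 = 18 m
2–8 s: 6 × 6 = 36 m
8–12 s: -1 × 4 = -4 m
12–16 s: 12 × 4 = 48 m
Net displacement = 98 m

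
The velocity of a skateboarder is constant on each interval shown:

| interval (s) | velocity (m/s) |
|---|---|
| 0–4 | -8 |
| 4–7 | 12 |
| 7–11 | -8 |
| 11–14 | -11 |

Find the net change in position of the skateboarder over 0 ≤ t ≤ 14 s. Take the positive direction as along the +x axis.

-61 m

Displacement is the signed area under the v-t curve.
0–4 s: -8 × 4 = -32 m
4–7 s: 12 × 3 = 36 m
7–11 s: -8 × 4 = -32 m
11–14 s: -11 × 3 = -33 m
Net displacement = -61 m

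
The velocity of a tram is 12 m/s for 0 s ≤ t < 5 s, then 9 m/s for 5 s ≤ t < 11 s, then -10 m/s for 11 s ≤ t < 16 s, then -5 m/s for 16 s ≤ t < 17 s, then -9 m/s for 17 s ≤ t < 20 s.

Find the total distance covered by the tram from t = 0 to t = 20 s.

196 m

Distance (not displacement) is the total path length: add the absolute areas under v-t.
0–5 s: |12| × 5 = 60 m
5–11 s: |9| × 6 = 54 m
11–16 s: |-10| × 5 = 50 m
16–17 s: |-5| × 1 = 5 m
17–20 s: |-9| × 3 = 27 m
Total distance = 196 m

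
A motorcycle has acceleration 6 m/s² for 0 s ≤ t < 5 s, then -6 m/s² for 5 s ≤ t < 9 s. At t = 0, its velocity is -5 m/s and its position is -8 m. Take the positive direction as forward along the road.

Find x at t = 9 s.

On each constant-a segment, Δv = aΔt and Δx = v₀Δt + ½aΔt²; chain segment to segment.
0–5 s: v starts -5 m/s; Δx = -5·5 + ½·6·5² = 50 m; v ends 25 m/s.
5–9 s: v starts 25 m/s; Δx = 25·4 + ½·-6·4² = 52 m; v ends 1 m/s.
x(9) = -8 + Σ Δx = 94 m.

94 m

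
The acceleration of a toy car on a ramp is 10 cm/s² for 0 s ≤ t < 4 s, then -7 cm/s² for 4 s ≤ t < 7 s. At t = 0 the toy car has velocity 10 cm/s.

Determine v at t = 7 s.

Δv equals the area under the a-t graph; then v = v₀ + Δv.
0–4 s: 10 × 4 = 40 cm/s
4–7 s: -7 × 3 = -21 cm/s
Δv = 19 cm/s, so v(7) = 10 + (19) = 29 cm/s.

29 cm/s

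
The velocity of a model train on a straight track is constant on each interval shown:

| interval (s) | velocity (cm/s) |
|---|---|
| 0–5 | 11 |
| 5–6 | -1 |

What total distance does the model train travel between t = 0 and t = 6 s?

56 cm

Distance (not displacement) is the total path length: add the absolute areas under v-t.
0–5 s: |11| × 5 = 55 cm
5–6 s: |-1| × 1 = 1 cm
Total distance = 56 cm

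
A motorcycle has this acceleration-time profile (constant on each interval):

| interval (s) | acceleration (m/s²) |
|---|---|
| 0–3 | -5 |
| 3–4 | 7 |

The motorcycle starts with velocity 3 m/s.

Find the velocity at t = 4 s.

-5 m/s

Δv equals the area under the a-t graph; then v = v₀ + Δv.
0–3 s: -5 × 3 = -15 m/s
3–4 s: 7 × 1 = 7 m/s
Δv = -8 m/s, so v(4) = 3 + (-8) = -5 m/s.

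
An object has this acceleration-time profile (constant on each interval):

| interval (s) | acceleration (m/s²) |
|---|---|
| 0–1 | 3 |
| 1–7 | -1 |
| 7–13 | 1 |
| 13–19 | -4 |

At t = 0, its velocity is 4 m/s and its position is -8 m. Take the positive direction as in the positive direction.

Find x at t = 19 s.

15.5 m

On each constant-a segment, Δv = aΔt and Δx = v₀Δt + ½aΔt²; chain segment to segment.
0–1 s: v starts 4 m/s; Δx = 4·1 + ½·3·1² = 5.5 m; v ends 7 m/s.
1–7 s: v starts 7 m/s; Δx = 7·6 + ½·-1·6² = 24 m; v ends 1 m/s.
7–13 s: v starts 1 m/s; Δx = 1·6 + ½·1·6² = 24 m; v ends 7 m/s.
13–19 s: v starts 7 m/s; Δx = 7·6 + ½·-4·6² = -30 m; v ends -17 m/s.
x(19) = -8 + Σ Δx = 15.5 m.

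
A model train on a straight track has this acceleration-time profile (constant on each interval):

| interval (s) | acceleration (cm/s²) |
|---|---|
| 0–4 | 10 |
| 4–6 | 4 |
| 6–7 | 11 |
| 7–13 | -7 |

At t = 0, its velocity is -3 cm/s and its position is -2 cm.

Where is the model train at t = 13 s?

On each constant-a segment, Δv = aΔt and Δx = v₀Δt + ½aΔt²; chain segment to segment.
0–4 s: v starts -3 cm/s; Δx = -3·4 + ½·10·4² = 68 cm; v ends 37 cm/s.
4–6 s: v starts 37 cm/s; Δx = 37·2 + ½·4·2² = 82 cm; v ends 45 cm/s.
6–7 s: v starts 45 cm/s; Δx = 45·1 + ½·11·1² = 50.5 cm; v ends 56 cm/s.
7–13 s: v starts 56 cm/s; Δx = 56·6 + ½·-7·6² = 210 cm; v ends 14 cm/s.
x(13) = -2 + Σ Δx = 408.5 cm.

408.5 cm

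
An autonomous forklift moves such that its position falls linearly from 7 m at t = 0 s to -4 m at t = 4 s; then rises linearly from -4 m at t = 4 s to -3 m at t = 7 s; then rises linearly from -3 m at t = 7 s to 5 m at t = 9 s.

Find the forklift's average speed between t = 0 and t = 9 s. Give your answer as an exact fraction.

20/9 m/s

Average speed = (total path length)/(elapsed time); on a piecewise-linear x-t graph the path length is Σ|Δx|.
0–4 s: |Δx| = |-4 − 7| = 11 m
4–7 s: |Δx| = |-3 − -4| = 1 m
7–9 s: |Δx| = |5 − -3| = 8 m
Total path = 20 m; average speed = 20/9 = 20/9 m/s.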